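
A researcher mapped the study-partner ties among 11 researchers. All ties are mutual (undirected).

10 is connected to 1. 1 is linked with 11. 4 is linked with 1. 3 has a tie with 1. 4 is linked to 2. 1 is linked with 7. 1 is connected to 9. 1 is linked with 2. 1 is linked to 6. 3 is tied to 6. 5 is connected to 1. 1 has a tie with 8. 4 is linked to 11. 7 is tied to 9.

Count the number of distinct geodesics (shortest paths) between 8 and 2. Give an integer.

1

The shortest distance is 2, and the only length-2 path is 8–1–2. So there is exactly 1 shortest path.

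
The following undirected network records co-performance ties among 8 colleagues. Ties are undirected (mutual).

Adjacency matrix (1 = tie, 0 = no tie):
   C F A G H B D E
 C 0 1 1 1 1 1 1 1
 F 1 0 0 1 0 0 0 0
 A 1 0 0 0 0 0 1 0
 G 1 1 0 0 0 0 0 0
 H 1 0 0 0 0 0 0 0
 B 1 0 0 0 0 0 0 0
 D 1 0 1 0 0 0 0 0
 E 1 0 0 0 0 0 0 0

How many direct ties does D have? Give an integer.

2

D is directly tied to A and C. That is 2 neighbors, so the degree of D is 2.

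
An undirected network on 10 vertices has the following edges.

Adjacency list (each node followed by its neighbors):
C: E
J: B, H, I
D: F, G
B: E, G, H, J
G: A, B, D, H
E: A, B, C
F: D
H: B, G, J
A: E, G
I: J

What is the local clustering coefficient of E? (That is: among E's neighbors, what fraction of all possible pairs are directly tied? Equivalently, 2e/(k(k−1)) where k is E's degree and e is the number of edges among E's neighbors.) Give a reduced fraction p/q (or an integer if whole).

0

E's neighbors: A, B, and C (k = 3).
Possible neighbor pairs: C(3,2) = 3. Edges among them: none → e = 0.
Clustering(E) = 0/3 = 0.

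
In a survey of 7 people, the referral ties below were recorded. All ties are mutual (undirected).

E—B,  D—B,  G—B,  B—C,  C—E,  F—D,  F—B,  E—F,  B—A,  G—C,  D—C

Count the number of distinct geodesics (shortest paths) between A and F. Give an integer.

1

The shortest distance is 2, and the only length-2 path is A–B–F. So there is exactly 1 shortest path.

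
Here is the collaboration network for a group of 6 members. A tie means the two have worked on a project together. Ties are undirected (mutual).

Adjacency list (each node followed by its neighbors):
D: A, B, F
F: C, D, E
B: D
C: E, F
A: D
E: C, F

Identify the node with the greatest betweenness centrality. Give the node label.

Unnormalized betweenness of each node: A:0, B:0, C:0, D:7, E:0, F:6.
D has the largest value, 7, making it the main broker — the node through which the most shortest paths run.

D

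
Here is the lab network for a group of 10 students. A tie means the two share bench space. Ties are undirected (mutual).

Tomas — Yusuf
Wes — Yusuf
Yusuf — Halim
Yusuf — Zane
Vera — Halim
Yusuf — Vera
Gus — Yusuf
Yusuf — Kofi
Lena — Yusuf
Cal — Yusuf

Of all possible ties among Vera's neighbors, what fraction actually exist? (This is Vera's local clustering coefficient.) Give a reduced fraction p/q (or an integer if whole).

Vera's neighbors: Halim and Yusuf (k = 2).
Possible neighbor pairs: C(2,2) = 1. Edges among them: Halim–Yusuf → e = 1.
Clustering(Vera) = 1/1.

1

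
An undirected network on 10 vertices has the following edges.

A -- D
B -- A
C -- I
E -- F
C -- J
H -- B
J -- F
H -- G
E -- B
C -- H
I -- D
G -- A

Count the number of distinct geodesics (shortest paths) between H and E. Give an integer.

1

The shortest distance is 2, and the only length-2 path is H–B–E. So there is exactly 1 shortest path.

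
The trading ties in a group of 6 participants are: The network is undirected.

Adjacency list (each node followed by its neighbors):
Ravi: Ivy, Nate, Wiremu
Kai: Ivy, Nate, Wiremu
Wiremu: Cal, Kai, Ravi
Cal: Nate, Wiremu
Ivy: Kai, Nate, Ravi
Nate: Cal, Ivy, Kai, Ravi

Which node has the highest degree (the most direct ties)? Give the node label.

Degrees — Cal:2, Ivy:3, Kai:3, Nate:4, Ravi:3, Wiremu:3.
The maximum is 4, attained only by Nate.

Nate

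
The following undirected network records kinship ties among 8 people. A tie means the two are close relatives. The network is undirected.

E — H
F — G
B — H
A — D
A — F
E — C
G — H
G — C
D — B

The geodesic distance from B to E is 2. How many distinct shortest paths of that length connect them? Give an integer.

1

The shortest distance is 2, and the only length-2 path is B–H–E. So there is exactly 1 shortest path.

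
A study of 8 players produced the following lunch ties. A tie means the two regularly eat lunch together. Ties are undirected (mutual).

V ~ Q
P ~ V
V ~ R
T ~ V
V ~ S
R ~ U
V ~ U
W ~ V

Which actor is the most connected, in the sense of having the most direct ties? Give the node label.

V

Degrees — P:1, Q:1, R:2, S:1, T:1, U:2, V:7, W:1.
The maximum is 7, attained only by V.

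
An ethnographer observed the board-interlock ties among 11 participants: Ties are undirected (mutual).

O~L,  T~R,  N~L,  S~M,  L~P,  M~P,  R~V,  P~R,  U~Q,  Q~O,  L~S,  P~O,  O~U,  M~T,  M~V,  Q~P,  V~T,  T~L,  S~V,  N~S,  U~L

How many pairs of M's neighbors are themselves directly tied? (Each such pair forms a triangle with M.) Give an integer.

M's neighbors: P, S, T, and V.
Neighbor pairs that are themselves tied: M–S–V; M–T–V. Each forms one triangle with M, for 2 in total.

2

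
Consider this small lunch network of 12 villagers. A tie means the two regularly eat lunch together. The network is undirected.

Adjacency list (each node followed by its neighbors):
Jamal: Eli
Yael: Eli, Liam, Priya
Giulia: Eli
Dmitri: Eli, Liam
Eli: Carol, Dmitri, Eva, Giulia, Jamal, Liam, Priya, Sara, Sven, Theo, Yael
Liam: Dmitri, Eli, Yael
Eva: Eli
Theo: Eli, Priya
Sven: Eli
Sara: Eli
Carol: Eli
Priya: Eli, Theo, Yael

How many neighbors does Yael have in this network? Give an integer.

Yael is directly tied to Eli, Liam, and Priya. That is 3 neighbors, so the degree of Yael is 3.

3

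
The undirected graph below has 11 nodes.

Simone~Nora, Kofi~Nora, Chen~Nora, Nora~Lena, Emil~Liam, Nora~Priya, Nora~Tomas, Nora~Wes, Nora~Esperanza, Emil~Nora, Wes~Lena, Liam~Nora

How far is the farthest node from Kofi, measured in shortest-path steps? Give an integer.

Distances from Kofi: Chen:2, Emil:2, Esperanza:2, Lena:2, Liam:2, Nora:1, Priya:2, Simone:2, Tomas:2, Wes:2.
The largest is 2 (to Liam, Emil, Wes, Priya, Chen, Simone, Tomas, Lena, and Esperanza), so the eccentricity of Kofi is 2.

2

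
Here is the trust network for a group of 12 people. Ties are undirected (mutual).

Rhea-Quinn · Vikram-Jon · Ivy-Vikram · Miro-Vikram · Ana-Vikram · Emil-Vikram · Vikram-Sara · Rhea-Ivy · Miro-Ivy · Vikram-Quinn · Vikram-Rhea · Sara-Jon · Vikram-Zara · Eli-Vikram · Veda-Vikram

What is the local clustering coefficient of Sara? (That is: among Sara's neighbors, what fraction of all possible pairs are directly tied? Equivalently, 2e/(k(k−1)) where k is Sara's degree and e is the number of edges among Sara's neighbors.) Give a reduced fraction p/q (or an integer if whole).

Sara's neighbors: Jon and Vikram (k = 2).
Possible neighbor pairs: C(2,2) = 1. Edges among them: Jon–Vikram → e = 1.
Clustering(Sara) = 1/1.

1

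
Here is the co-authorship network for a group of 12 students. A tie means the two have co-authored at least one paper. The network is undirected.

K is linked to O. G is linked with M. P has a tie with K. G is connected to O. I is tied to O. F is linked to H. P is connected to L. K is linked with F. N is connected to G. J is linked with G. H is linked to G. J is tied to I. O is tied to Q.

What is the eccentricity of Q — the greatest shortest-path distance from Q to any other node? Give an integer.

Distances from Q: F:3, G:2, H:3, I:2, J:3, K:2, L:4, M:3, N:3, O:1, P:3.
The largest is 4 (to L), so the eccentricity of Q is 4.

4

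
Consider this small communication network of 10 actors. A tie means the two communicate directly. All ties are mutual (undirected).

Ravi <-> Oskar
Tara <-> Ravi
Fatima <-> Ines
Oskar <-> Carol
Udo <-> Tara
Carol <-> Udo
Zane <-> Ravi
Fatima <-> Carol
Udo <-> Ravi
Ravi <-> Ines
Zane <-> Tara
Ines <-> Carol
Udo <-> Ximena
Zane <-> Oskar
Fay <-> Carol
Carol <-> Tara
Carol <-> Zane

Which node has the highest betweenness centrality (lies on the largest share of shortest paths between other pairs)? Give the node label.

Carol

Unnormalized betweenness of each node: Carol:35/2, Fatima:0, Fay:0, Ines:7/5, Oskar:2/5, Ravi:9/2, Tara:16/15, Udo:42/5, Ximena:0, Zane:11/15.
Carol has the largest value, 35/2, making it the main broker — the node through which the most shortest paths run.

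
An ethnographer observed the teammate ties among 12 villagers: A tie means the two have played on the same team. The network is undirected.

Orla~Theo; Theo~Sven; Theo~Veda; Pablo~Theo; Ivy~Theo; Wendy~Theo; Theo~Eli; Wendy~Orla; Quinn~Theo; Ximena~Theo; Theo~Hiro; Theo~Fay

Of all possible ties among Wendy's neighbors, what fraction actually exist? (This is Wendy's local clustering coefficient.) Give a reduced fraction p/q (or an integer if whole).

Wendy's neighbors: Orla and Theo (k = 2).
Possible neighbor pairs: C(2,2) = 1. Edges among them: Orla–Theo → e = 1.
Clustering(Wendy) = 1/1.

1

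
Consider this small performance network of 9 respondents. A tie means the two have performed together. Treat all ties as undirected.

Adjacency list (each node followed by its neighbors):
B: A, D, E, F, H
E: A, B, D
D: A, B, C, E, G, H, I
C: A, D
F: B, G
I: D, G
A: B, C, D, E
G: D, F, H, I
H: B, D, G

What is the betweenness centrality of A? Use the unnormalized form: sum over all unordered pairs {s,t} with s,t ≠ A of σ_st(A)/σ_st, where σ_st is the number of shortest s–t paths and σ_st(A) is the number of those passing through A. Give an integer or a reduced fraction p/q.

4/3

Pairs whose geodesics pass through A — E–C: 1/2; F–C: 1/3; C–B: 1/2.
All other pairs contribute 0.
Summing the contributions gives betweenness(A) = 4/3.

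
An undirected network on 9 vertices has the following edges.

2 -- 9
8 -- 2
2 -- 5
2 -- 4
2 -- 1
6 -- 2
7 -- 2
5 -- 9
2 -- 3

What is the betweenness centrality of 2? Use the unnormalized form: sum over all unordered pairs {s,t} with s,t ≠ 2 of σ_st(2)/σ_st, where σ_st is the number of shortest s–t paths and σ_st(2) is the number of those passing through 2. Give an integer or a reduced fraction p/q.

27

Pairs whose geodesics pass through 2 — 8–5: 1; 8–1: 1; 8–6: 1; 8–7: 1; 8–4: 1; 8–3: 1; 8–9: 1; 5–1: 1; 5–6: 1; 5–7: 1; 5–4: 1; 5–3: 1; 1–6: 1; 1–7: 1 … (+13 more pairs).
All other pairs contribute 0.
Summing the contributions gives betweenness(2) = 27.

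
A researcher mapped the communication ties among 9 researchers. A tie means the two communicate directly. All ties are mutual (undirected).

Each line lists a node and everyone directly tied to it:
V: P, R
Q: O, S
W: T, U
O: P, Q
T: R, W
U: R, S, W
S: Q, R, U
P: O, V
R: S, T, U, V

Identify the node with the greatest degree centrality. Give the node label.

R

Degrees — O:2, P:2, Q:2, R:4, S:3, T:2, U:3, V:2, W:2.
The maximum is 4, attained only by R.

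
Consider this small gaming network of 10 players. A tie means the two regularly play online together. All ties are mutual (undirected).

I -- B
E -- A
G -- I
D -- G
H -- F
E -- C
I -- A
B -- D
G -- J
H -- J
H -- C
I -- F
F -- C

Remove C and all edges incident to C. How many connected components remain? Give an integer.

1

C's neighbors (E, F, and H) remain reachable from one another through other ties, so the rest of the network stays in one piece.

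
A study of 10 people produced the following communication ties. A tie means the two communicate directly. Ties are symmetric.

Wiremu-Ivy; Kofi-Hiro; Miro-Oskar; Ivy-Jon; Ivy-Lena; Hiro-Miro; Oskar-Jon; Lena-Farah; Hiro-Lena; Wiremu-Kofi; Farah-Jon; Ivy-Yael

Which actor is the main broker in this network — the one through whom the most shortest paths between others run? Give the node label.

Ivy

Unnormalized betweenness of each node: Farah:7/6, Hiro:47/6, Ivy:85/6, Jon:23/3, Kofi:2, Lena:23/3, Miro:8/3, Oskar:17/6, Wiremu:3, Yael:0.
Ivy has the largest value, 85/6, making it the main broker — the node through which the most shortest paths run.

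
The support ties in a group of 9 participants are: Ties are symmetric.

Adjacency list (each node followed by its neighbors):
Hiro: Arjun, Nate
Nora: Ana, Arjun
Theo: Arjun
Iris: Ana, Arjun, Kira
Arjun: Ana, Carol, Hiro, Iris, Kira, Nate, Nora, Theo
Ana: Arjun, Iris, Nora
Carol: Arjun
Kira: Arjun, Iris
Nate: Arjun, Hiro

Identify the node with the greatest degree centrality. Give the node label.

Degrees — Ana:3, Arjun:8, Carol:1, Hiro:2, Iris:3, Kira:2, Nate:2, Nora:2, Theo:1.
The maximum is 8, attained only by Arjun.

Arjun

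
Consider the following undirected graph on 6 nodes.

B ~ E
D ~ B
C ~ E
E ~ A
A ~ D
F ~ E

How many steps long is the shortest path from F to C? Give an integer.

One shortest route is F – E – C, which uses 2 edges, and F and C are not directly tied, so nothing shorter exists. So d(F,C) = 2.

2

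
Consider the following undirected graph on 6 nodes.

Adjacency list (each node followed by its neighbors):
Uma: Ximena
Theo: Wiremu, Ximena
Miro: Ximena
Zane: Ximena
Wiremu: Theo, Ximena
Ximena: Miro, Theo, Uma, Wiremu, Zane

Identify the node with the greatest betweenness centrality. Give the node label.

Unnormalized betweenness of each node: Miro:0, Theo:0, Uma:0, Wiremu:0, Ximena:9, Zane:0.
Ximena has the largest value, 9, making it the main broker — the node through which the most shortest paths run.

Ximena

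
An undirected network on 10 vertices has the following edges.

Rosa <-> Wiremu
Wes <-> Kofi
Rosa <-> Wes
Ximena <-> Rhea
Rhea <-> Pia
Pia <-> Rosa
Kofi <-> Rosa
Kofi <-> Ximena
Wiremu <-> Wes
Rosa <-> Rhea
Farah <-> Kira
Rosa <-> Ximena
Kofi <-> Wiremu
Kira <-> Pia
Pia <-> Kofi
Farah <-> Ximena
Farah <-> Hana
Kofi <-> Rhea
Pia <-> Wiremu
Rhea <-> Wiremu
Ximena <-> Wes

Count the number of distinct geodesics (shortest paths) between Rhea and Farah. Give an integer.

1

The shortest distance is 2, and the only length-2 path is Rhea–Ximena–Farah. So there is exactly 1 shortest path.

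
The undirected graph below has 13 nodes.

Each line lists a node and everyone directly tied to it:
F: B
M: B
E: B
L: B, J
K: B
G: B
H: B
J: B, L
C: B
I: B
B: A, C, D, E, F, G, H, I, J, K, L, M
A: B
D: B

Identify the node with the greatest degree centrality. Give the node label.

B

Degrees — A:1, B:12, C:1, D:1, E:1, F:1, G:1, H:1, I:1, J:2, K:1, L:2, M:1.
The maximum is 12, attained only by B.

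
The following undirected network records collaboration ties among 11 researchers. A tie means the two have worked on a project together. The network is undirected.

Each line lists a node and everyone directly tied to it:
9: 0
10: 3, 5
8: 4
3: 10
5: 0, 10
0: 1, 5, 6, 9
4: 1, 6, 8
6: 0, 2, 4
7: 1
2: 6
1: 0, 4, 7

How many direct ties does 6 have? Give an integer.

3

6 is directly tied to 0, 2, and 4. That is 3 neighbors, so the degree of 6 is 3.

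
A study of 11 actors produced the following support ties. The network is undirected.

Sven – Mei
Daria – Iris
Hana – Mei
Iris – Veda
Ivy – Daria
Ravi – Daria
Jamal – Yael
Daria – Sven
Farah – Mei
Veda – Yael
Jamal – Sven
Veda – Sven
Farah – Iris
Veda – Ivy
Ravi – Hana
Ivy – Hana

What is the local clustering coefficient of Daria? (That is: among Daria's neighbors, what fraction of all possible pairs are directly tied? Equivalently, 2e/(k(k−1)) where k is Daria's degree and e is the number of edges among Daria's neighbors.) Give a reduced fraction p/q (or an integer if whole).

0

Daria's neighbors: Iris, Ivy, Ravi, and Sven (k = 4).
Possible neighbor pairs: C(4,2) = 6. Edges among them: none → e = 0.
Clustering(Daria) = 0/6 = 0.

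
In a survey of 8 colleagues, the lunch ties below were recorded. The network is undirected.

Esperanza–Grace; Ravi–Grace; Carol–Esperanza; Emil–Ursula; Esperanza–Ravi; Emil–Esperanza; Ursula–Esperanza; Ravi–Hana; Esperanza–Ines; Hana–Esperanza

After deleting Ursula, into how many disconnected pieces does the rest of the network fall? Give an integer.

1

Ursula's neighbors (Emil and Esperanza) remain reachable from one another through other ties, so the rest of the network stays in one piece.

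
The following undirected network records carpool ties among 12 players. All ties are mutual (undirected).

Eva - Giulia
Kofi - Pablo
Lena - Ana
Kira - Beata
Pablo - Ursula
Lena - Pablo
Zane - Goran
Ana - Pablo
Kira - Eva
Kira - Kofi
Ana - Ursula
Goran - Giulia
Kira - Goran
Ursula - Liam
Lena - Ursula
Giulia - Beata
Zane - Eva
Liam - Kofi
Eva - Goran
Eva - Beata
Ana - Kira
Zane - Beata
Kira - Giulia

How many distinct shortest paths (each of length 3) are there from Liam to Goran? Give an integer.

1

The shortest distance is 3, and the only length-3 path is Liam–Kofi–Kira–Goran. So there is exactly 1 shortest path.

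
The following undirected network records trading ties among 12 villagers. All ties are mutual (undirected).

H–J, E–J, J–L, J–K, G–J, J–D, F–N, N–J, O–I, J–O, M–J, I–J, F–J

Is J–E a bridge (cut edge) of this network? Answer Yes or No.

Without the J–E edge there is no alternate route between J and E, so the network disconnects. It is a bridge.

Yes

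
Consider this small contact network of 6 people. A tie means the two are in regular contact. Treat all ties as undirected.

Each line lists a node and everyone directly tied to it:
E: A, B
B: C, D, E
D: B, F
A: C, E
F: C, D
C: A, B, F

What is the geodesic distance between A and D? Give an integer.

3

One shortest route is A – C – F – D, which uses 3 edges, and at distance 2 from A we only reach {B, F}, which does not include D. So d(A,D) = 3.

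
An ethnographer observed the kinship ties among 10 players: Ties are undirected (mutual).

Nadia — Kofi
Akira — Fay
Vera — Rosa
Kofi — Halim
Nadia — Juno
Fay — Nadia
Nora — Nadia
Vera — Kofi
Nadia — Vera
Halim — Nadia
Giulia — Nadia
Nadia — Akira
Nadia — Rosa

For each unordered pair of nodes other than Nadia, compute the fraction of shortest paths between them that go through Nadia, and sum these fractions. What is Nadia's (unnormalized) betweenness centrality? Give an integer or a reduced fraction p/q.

31

Pairs whose geodesics pass through Nadia — Akira–Juno: 1; Akira–Kofi: 1; Akira–Giulia: 1; Akira–Rosa: 1; Akira–Vera: 1; Akira–Halim: 1; Akira–Nora: 1; Juno–Fay: 1; Juno–Kofi: 1; Juno–Giulia: 1; Juno–Rosa: 1; Juno–Vera: 1; Juno–Halim: 1; Juno–Nora: 1 … (+18 more pairs).
All other pairs contribute 0.
Summing the contributions gives betweenness(Nadia) = 31.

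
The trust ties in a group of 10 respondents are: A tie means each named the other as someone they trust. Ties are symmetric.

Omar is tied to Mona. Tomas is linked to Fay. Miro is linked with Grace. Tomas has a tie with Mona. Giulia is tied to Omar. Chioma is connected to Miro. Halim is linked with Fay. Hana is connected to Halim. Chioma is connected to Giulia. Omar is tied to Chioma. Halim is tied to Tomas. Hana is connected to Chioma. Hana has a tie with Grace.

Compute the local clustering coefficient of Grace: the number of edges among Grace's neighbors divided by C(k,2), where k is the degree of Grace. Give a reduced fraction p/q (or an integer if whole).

Grace's neighbors: Hana and Miro (k = 2).
Possible neighbor pairs: C(2,2) = 1. Edges among them: none → e = 0.
Clustering(Grace) = 0/1.

0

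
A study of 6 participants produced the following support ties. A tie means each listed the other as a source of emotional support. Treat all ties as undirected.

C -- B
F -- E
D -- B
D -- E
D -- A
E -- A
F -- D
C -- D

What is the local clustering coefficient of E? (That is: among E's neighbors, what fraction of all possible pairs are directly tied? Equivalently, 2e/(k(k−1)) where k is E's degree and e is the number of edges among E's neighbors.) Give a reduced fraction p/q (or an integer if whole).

E's neighbors: A, D, and F (k = 3).
Possible neighbor pairs: C(3,2) = 3. Edges among them: A–D, D–F → e = 2.
Clustering(E) = 2/3.

2/3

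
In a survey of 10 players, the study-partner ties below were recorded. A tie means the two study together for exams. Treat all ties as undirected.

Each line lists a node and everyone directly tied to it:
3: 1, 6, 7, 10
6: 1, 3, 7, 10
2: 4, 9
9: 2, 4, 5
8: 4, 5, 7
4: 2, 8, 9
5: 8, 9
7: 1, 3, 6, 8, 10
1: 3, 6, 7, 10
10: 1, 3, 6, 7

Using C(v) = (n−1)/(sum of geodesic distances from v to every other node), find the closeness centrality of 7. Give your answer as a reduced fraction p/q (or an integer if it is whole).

Distances from 7: 1:1, 2:3, 3:1, 4:2, 5:2, 6:1, 8:1, 9:3, 10:1. Sum = 15.
n = 10, so closeness = 9/15 = 3/5.

3/5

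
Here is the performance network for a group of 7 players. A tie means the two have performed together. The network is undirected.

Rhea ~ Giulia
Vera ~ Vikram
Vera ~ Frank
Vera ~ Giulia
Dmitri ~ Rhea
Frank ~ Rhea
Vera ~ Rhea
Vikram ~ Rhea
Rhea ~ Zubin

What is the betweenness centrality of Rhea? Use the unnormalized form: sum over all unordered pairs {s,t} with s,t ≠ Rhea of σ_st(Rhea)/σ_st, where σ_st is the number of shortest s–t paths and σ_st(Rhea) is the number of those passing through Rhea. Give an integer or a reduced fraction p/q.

21/2

Pairs whose geodesics pass through Rhea — Zubin–Vera: 1; Zubin–Giulia: 1; Zubin–Dmitri: 1; Zubin–Frank: 1; Zubin–Vikram: 1; Vera–Dmitri: 1; Giulia–Dmitri: 1; Giulia–Frank: 1/2; Giulia–Vikram: 1/2; Dmitri–Frank: 1; Dmitri–Vikram: 1; Frank–Vikram: 1/2.
All other pairs contribute 0.
Summing the contributions gives betweenness(Rhea) = 21/2.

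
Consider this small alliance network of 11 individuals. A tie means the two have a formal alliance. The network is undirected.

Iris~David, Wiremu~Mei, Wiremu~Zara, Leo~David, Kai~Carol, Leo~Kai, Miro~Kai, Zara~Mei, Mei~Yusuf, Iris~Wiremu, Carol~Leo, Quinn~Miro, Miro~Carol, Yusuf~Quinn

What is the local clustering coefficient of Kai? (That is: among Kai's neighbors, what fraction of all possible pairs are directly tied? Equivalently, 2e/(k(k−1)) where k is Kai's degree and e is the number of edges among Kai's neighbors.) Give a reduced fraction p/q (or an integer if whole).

Kai's neighbors: Carol, Leo, and Miro (k = 3).
Possible neighbor pairs: C(3,2) = 3. Edges among them: Carol–Leo, Carol–Miro → e = 2.
Clustering(Kai) = 2/3.

2/3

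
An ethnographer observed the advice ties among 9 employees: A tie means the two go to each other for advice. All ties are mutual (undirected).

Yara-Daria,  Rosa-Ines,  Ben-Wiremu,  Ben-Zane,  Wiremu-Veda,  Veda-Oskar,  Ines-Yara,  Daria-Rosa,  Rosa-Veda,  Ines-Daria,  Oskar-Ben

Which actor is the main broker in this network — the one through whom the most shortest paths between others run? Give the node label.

Veda

Unnormalized betweenness of each node: Ben:15/2, Daria:3, Ines:3, Oskar:5, Rosa:15, Veda:33/2, Wiremu:5, Yara:0, Zane:0.
Veda has the largest value, 33/2, making it the main broker — the node through which the most shortest paths run.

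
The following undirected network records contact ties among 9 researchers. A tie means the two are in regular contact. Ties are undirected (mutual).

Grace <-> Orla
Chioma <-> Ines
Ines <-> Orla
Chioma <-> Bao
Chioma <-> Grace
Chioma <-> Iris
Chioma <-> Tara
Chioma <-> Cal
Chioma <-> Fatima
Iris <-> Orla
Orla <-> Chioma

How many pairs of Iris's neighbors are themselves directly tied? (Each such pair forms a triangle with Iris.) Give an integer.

Iris's neighbors: Chioma and Orla.
Neighbor pairs that are themselves tied: Iris–Chioma–Orla. Each forms one triangle with Iris, for 1 in total.

1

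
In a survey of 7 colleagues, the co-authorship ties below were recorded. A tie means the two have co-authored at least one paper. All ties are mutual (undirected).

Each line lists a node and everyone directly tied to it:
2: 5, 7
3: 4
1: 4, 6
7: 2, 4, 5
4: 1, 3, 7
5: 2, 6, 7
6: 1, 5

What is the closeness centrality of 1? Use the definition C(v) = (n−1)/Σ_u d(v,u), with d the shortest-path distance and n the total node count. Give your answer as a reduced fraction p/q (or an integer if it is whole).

6/11

Distances from 1: 2:3, 3:2, 4:1, 5:2, 6:1, 7:2. Sum = 11.
n = 7, so closeness = 6/11.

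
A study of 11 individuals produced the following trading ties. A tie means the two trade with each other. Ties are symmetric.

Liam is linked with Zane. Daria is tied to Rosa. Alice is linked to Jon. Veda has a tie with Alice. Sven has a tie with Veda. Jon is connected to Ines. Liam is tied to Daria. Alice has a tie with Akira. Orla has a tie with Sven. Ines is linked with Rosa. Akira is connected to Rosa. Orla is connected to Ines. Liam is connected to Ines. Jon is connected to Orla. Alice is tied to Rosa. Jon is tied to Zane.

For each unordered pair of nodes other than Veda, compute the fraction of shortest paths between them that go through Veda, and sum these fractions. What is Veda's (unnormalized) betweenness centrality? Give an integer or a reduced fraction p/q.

Pairs whose geodesics pass through Veda — Alice–Sven: 1; Sven–Daria: 1/3; Sven–Rosa: 1/2; Sven–Akira: 1.
All other pairs contribute 0.
Summing the contributions gives betweenness(Veda) = 17/6.

17/6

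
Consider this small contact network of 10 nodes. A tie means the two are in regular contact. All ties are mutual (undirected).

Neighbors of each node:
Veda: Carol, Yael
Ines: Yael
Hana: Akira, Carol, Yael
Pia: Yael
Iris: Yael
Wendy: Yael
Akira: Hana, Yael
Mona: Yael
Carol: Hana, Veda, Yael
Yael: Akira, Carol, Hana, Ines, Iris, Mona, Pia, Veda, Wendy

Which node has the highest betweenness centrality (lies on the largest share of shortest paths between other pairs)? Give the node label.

Yael

Unnormalized betweenness of each node: Akira:0, Carol:1/2, Hana:1/2, Ines:0, Iris:0, Mona:0, Pia:0, Veda:0, Wendy:0, Yael:32.
Yael has the largest value, 32, making it the main broker — the node through which the most shortest paths run.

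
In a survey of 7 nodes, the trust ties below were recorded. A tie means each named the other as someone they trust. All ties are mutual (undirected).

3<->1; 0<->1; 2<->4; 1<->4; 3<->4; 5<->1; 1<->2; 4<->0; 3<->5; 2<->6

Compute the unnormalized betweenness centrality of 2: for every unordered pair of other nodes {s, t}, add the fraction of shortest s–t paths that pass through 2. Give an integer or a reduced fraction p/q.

Pairs whose geodesics pass through 2 — 4–6: 1; 5–6: 1; 3–6: 2/2; 1–6: 1; 0–6: 2/2.
All other pairs contribute 0.
Summing the contributions gives betweenness(2) = 5.

5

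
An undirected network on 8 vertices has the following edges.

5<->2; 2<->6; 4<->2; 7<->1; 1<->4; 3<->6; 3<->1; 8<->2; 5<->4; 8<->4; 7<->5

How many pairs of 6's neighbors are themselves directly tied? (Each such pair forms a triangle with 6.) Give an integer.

6's neighbors are 2 and 3, but none of them are tied to each other, so no triangle contains 6.

0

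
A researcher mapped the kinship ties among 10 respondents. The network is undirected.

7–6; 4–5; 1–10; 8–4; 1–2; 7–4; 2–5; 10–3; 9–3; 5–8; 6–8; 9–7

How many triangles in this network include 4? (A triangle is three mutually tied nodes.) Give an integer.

4's neighbors: 5, 7, and 8.
Neighbor pairs that are themselves tied: 4–5–8. Each forms one triangle with 4, for 1 in total.

1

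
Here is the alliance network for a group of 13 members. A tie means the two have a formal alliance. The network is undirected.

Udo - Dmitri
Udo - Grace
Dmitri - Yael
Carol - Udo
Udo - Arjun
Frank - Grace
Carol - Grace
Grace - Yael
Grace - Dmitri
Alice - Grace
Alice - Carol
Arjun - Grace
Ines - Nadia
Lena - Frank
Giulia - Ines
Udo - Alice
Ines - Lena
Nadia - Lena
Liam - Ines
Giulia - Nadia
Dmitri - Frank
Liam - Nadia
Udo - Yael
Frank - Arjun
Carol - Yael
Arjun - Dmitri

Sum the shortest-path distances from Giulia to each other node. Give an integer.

41

Distances from Giulia: Alice:5, Arjun:4, Carol:5, Dmitri:4, Frank:3, Grace:4, Ines:1, Lena:2, Liam:2, Nadia:1, Udo:5, Yael:5.
Sum = 5 + 4 + 5 + 4 + 3 + 4 + 1 + 2 + 2 + 1 + 5 + 5 = 41.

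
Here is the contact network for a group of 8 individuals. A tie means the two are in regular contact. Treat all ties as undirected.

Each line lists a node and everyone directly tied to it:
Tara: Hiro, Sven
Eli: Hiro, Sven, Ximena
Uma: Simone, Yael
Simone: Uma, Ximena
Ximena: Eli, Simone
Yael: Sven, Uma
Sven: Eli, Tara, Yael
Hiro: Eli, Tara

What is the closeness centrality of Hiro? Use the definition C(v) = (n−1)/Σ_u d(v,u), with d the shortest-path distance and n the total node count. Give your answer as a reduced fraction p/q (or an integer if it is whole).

7/16

Distances from Hiro: Eli:1, Simone:3, Sven:2, Tara:1, Uma:4, Ximena:2, Yael:3. Sum = 16.
n = 8, so closeness = 7/16.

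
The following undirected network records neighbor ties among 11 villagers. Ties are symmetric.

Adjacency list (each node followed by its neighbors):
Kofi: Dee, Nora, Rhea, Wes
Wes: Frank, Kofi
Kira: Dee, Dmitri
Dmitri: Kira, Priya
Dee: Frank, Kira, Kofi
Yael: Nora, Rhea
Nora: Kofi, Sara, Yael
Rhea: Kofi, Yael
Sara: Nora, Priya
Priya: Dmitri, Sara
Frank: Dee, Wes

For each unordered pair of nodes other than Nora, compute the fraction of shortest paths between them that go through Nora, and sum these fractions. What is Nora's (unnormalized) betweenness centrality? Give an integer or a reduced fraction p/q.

27/2

Pairs whose geodesics pass through Nora — Frank–Sara: 2/2; Frank–Yael: 2/4; Dee–Sara: 1; Dee–Yael: 1/2; Kira–Yael: 1/2; Dmitri–Yael: 1; Priya–Yael: 1; Priya–Rhea: 2/2; Priya–Kofi: 1; Priya–Wes: 1; Sara–Yael: 1; Sara–Rhea: 2/2; Sara–Kofi: 1; Sara–Wes: 1 … (+2 more pairs).
All other pairs contribute 0.
Summing the contributions gives betweenness(Nora) = 27/2.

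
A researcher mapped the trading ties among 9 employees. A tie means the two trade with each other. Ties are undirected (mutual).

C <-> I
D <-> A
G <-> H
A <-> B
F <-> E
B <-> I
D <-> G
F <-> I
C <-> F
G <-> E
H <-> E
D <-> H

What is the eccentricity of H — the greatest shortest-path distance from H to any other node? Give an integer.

3

Distances from H: A:2, B:3, C:3, D:1, E:1, F:2, G:1, I:3.
The largest is 3 (to C, I, and B), so the eccentricity of H is 3.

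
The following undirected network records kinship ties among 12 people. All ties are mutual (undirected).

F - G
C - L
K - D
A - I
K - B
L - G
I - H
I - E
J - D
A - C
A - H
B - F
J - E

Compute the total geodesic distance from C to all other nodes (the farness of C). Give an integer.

32

Distances from C: A:1, B:4, D:5, E:3, F:3, G:2, H:2, I:2, J:4, K:5, L:1.
Sum = 1 + 4 + 5 + 3 + 3 + 2 + 2 + 2 + 4 + 5 + 1 = 32.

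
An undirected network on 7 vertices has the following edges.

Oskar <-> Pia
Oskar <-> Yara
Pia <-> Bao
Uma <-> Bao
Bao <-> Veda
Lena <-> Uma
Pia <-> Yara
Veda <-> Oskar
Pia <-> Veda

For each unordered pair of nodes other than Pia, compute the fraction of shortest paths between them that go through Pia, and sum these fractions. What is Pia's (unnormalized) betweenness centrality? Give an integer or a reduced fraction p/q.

5

Pairs whose geodesics pass through Pia — Lena–Oskar: 1/2; Lena–Yara: 1; Uma–Oskar: 1/2; Uma–Yara: 1; Veda–Yara: 1/2; Bao–Oskar: 1/2; Bao–Yara: 1.
All other pairs contribute 0.
Summing the contributions gives betweenness(Pia) = 5.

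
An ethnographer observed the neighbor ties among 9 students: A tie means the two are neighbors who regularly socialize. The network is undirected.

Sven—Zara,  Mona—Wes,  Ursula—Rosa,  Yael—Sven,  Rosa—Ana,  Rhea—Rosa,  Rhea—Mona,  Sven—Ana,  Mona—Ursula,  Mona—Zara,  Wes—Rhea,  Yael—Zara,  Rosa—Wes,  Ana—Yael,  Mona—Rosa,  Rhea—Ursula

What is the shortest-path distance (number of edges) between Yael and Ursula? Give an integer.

3

One shortest route is Yael – Zara – Mona – Ursula, which uses 3 edges, and at distance 2 from Yael we only reach {Mona, Rosa}, which does not include Ursula. So d(Yael,Ursula) = 3.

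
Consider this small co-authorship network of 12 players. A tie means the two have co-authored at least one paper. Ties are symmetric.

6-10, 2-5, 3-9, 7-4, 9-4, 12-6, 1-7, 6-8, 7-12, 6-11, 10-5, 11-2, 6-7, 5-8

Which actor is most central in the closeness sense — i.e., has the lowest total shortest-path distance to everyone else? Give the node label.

Farness (sum of distances to all others) for each node — 1:31, 2:33, 3:45, 4:27, 5:32, 6:20, 7:21, 8:27, 9:35, 10:27, 11:27, 12:25.
The smallest farness is 20, for 6, so 6 has the highest closeness.

6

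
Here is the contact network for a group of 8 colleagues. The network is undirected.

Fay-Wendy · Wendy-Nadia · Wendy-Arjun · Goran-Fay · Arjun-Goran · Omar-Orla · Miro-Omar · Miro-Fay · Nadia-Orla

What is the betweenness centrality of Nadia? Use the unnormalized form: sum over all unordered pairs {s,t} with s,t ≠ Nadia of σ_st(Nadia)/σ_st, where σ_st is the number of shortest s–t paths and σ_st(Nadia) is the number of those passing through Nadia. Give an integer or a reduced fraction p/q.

Pairs whose geodesics pass through Nadia — Arjun–Omar: 1/3; Arjun–Orla: 1; Goran–Orla: 2/3; Fay–Orla: 1/2; Omar–Wendy: 1/2; Orla–Wendy: 1.
All other pairs contribute 0.
Summing the contributions gives betweenness(Nadia) = 4.

4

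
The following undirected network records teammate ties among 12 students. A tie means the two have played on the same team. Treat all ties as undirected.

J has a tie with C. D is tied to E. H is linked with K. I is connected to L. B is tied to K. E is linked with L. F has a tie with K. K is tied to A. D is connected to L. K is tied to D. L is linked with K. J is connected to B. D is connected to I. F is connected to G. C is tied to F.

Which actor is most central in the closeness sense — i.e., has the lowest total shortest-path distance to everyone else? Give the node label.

Farness (sum of distances to all others) for each node — A:26, B:23, C:28, D:21, E:30, F:21, G:31, H:26, I:30, J:29, K:16, L:21.
The smallest farness is 16, for K, so K has the highest closeness.

K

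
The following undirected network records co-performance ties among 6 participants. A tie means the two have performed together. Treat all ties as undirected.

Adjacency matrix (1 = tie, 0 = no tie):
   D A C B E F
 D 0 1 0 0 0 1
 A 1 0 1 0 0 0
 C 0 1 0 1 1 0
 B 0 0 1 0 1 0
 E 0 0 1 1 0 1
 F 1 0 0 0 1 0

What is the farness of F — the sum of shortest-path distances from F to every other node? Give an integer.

8

Distances from F: A:2, B:2, C:2, D:1, E:1.
Sum = 2 + 2 + 2 + 1 + 1 = 8.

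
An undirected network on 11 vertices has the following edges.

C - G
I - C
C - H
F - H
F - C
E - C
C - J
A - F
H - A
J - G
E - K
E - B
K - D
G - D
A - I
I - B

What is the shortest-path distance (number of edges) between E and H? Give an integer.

2

One shortest route is E – C – H, which uses 2 edges, and E and H are not directly tied, so nothing shorter exists. So d(E,H) = 2.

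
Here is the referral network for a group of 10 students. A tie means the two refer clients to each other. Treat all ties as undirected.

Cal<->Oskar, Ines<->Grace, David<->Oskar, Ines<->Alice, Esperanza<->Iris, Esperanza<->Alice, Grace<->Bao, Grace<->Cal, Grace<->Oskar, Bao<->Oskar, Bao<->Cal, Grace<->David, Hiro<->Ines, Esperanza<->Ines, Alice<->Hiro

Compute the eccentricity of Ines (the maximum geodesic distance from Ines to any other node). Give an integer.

2

Distances from Ines: Alice:1, Bao:2, Cal:2, David:2, Esperanza:1, Grace:1, Hiro:1, Iris:2, Oskar:2.
The largest is 2 (to Iris, David, Oskar, Bao, and Cal), so the eccentricity of Ines is 2.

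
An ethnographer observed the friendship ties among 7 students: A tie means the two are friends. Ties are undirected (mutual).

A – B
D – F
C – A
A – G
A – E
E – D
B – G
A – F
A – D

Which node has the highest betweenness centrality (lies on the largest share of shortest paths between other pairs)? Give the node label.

Unnormalized betweenness of each node: A:23/2, B:0, C:0, D:1/2, E:0, F:0, G:0.
A has the largest value, 23/2, making it the main broker — the node through which the most shortest paths run.

A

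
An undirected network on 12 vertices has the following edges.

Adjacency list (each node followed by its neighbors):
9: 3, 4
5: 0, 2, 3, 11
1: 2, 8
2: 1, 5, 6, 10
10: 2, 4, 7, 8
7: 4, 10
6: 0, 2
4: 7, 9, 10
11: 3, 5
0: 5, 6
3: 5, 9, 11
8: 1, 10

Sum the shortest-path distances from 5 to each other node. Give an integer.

21

Distances from 5: 0:1, 1:2, 2:1, 3:1, 4:3, 6:2, 7:3, 8:3, 9:2, 10:2, 11:1.
Sum = 1 + 2 + 1 + 1 + 3 + 2 + 3 + 3 + 2 + 2 + 1 = 21.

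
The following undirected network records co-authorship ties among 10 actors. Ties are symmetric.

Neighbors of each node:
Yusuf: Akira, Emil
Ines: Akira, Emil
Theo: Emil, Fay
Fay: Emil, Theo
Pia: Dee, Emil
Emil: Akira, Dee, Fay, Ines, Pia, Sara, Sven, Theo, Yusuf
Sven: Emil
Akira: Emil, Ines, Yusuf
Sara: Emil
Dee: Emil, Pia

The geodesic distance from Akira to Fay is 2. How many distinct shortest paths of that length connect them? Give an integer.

The shortest distance is 2, and the only length-2 path is Akira–Emil–Fay. So there is exactly 1 shortest path.

1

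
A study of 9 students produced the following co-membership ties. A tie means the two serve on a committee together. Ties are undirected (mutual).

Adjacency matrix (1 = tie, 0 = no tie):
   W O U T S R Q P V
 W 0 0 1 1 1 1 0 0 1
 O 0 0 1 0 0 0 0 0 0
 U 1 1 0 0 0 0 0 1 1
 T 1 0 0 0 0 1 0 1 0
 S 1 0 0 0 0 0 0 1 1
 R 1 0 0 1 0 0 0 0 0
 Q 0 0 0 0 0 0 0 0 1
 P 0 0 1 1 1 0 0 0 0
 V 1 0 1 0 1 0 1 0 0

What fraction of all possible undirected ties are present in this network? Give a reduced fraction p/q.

There are 13 edges and 9 nodes, so the maximum possible is C(9,2) = 36.
Density = 13/36.

13/36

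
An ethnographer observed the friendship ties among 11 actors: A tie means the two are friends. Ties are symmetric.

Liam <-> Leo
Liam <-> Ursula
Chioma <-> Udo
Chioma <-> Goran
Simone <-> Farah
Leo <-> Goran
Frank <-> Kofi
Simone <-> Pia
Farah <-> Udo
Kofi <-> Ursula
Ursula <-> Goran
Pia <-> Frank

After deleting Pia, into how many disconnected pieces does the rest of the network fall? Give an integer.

1

Pia's neighbors (Frank and Simone) remain reachable from one another through other ties, so the rest of the network stays in one piece.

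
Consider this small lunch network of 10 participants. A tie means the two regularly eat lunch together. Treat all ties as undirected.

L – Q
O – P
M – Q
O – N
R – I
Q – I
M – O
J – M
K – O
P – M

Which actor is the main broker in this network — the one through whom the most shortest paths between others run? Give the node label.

Unnormalized betweenness of each node: I:8, J:0, K:0, L:0, M:24, N:0, O:15, P:0, Q:20, R:0.
M has the largest value, 24, making it the main broker — the node through which the most shortest paths run.

M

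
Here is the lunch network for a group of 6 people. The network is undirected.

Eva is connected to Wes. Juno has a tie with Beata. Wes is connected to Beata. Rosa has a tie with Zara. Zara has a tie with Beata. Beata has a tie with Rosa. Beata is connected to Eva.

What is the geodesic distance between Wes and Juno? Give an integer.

One shortest route is Wes – Beata – Juno, which uses 2 edges, and Wes and Juno are not directly tied, so nothing shorter exists. So d(Wes,Juno) = 2.

2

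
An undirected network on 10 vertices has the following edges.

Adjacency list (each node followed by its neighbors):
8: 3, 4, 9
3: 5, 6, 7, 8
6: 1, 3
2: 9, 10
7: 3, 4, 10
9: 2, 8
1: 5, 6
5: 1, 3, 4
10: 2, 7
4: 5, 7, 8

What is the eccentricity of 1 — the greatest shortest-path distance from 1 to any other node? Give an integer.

Distances from 1: 2:5, 3:2, 4:2, 5:1, 6:1, 7:3, 8:3, 9:4, 10:4.
The largest is 5 (to 2), so the eccentricity of 1 is 5.

5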